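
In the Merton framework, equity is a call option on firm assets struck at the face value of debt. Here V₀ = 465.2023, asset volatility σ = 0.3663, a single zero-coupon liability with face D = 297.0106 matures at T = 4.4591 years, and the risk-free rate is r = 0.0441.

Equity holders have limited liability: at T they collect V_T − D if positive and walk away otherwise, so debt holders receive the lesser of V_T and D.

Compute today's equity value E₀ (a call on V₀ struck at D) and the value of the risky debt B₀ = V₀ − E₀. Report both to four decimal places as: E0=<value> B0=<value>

E0=249.4033 B0=215.7990

d₁ = [ln(V₀/D) + (r + σ²/2)T] / (σ√T)
   = [ln(465.2023/297.0106) + (0.0441 + 0.5·0.3663²)·4.4591] / (0.3663·√4.4591)
   = [0.448705 + 0.495798] / 0.773500 = 1.221075
d₂ = d₁ − σ√T = 1.221075 − 0.773500 = 0.447575
N(d₁) = 0.888971,  N(d₂) = 0.672770,  e^(−rT) = 0.821481
E₀ = V₀·N(d₁) − D·e^(−rT)·N(d₂)
   = 465.2023·0.888971 − 297.0106·0.821481·0.672770 = 249.403254
B₀ = V₀ − E₀ = 465.2023 − 249.403254 = 215.799046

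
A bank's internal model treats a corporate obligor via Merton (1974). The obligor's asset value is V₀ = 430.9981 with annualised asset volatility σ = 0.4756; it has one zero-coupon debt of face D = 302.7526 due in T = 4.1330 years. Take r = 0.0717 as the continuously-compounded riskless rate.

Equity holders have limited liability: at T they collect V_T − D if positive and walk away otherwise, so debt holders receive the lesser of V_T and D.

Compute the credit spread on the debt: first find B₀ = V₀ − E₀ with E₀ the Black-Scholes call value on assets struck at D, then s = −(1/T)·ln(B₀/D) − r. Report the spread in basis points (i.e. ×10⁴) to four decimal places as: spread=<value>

spread=503.5628

d₁ = [ln(V₀/D) + (r + σ²/2)T] / (σ√T)
   = [ln(430.9981/302.7526) + (0.0717 + 0.5·0.4756²)·4.1330] / (0.4756·√4.1330)
   = [0.353188 + 0.763769] / 0.966884 = 1.155212
d₂ = d₁ − σ√T = 1.155212 − 0.966884 = 0.188328
N(d₁) = 0.875998,  N(d₂) = 0.574690,  e^(−rT) = 0.743537
E₀ = V₀·N(d₁) − D·e^(−rT)·N(d₂)
   = 430.9981·0.875998 − 302.7526·0.743537·0.574690 = 248.186275
B₀ = V₀ − E₀ = 430.9981 − 248.186275 = 182.811825
spread = −(1/T)·ln(B₀/D) − r = −(1/4.1330)·ln(182.811825/302.7526) − 0.0717 = 0.05035628
in basis points: 0.05035628 × 10⁴ = 503.5628 bp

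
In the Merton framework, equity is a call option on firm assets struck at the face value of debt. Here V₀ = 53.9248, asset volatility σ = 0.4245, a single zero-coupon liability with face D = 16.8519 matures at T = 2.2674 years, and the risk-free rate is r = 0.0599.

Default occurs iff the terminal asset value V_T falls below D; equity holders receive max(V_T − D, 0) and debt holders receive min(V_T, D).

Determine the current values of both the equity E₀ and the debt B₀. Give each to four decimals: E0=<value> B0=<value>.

E0=39.3477 B0=14.5771

d₁ = [ln(V₀/D) + (r + σ²/2)T] / (σ√T)
   = [ln(53.9248/16.8519) + (0.0599 + 0.5·0.4245²)·2.2674] / (0.4245·√2.2674)
   = [1.163127 + 0.340110] / 0.639207 = 2.351721
d₂ = d₁ − σ√T = 2.351721 − 0.639207 = 1.712514
N(d₁) = 0.990657,  N(d₂) = 0.956599,  e^(−rT) = 0.873002
E₀ = V₀·N(d₁) − D·e^(−rT)·N(d₂)
   = 53.9248·0.990657 − 16.8519·0.873002·0.956599 = 39.347719
B₀ = V₀ − E₀ = 53.9248 − 39.347719 = 14.577081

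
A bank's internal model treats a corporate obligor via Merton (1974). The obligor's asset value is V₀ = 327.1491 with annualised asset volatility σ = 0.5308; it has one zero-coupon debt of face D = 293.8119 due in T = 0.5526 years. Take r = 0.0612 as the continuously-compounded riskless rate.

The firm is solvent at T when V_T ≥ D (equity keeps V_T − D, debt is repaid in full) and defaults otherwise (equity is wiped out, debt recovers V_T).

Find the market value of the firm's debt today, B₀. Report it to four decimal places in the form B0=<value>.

B0=254.8136

d₁ = [ln(V₀/D) + (r + σ²/2)T] / (σ√T)
   = [ln(327.1491/293.8119) + (0.0612 + 0.5·0.5308²)·0.5526] / (0.5308·√0.5526)
   = [0.107476 + 0.111666] / 0.394581 = 0.555380
d₂ = d₁ − σ√T = 0.555380 − 0.394581 = 0.160799
N(d₁) = 0.710683,  N(d₂) = 0.563874,  e^(−rT) = 0.966746
E₀ = V₀·N(d₁) − D·e^(−rT)·N(d₂)
   = 327.1491·0.710683 − 293.8119·0.966746·0.563874 = 72.335492
B₀ = V₀ − E₀ = 327.1491 − 72.335492 = 254.813608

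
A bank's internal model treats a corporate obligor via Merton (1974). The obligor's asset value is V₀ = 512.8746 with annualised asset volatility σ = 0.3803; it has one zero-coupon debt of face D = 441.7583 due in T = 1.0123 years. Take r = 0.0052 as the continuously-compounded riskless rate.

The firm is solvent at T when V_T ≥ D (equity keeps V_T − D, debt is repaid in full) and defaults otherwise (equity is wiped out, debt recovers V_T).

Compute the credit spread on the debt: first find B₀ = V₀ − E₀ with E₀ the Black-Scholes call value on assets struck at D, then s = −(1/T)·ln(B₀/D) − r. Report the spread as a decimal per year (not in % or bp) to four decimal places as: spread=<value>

spread=0.0974

d₁ = [ln(V₀/D) + (r + σ²/2)T] / (σ√T)
   = [ln(512.8746/441.7583) + (0.0052 + 0.5·0.3803²)·1.0123] / (0.3803·√1.0123)
   = [0.149268 + 0.078467] / 0.382632 = 0.595183
d₂ = d₁ − σ√T = 0.595183 − 0.382632 = 0.212551
N(d₁) = 0.724139,  N(d₂) = 0.584162,  e^(−rT) = 0.994750
E₀ = V₀·N(d₁) − D·e^(−rT)·N(d₂)
   = 512.8746·0.724139 − 441.7583·0.994750·0.584162 = 114.689356
B₀ = V₀ − E₀ = 512.8746 − 114.689356 = 398.185244
spread = −(1/T)·ln(B₀/D) − r = −(1/1.0123)·ln(398.185244/441.7583) − 0.0052 = 0.09738378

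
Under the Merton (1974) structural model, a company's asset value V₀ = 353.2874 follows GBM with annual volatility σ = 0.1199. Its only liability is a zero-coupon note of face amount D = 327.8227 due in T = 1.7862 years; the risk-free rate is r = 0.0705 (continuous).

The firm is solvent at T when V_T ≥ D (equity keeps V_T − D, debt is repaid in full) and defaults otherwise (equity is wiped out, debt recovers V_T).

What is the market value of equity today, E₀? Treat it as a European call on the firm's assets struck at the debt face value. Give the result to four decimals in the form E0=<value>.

E0=66.8232

d₁ = [ln(V₀/D) + (r + σ²/2)T] / (σ√T)
   = [ln(353.2874/327.8227) + (0.0705 + 0.5·0.1199²)·1.7862] / (0.1199·√1.7862)
   = [0.074809 + 0.138766] / 0.160245 = 1.332806
d₂ = d₁ − σ√T = 1.332806 − 0.160245 = 1.172561
N(d₁) = 0.908702,  N(d₂) = 0.879514,  e^(−rT) = 0.881679
E₀ = V₀·N(d₁) − D·e^(−rT)·N(d₂)
   = 353.2874·0.908702 − 327.8227·0.881679·0.879514 = 66.823212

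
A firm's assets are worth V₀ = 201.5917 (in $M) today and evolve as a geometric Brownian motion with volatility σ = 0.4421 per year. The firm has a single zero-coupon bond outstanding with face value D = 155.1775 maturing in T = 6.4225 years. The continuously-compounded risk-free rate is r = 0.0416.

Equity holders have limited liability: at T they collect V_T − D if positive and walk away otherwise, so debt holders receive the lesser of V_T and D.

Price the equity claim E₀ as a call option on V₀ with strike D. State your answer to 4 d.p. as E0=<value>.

d₁ = [ln(V₀/D) + (r + σ²/2)T] / (σ√T)
   = [ln(201.5917/155.1775) + (0.0416 + 0.5·0.4421²)·6.4225] / (0.4421·√6.4225)
   = [0.261675 + 0.894823] / 1.120399 = 1.032219
d₂ = d₁ − σ√T = 1.032219 − 1.120399 = -0.088179
N(d₁) = 0.849015,  N(d₂) = 0.464867,  e^(−rT) = 0.765538
E₀ = V₀·N(d₁) − D·e^(−rT)·N(d₂)
   = 201.5917·0.849015 − 155.1775·0.765538·0.464867 = 115.930869

E0=115.9309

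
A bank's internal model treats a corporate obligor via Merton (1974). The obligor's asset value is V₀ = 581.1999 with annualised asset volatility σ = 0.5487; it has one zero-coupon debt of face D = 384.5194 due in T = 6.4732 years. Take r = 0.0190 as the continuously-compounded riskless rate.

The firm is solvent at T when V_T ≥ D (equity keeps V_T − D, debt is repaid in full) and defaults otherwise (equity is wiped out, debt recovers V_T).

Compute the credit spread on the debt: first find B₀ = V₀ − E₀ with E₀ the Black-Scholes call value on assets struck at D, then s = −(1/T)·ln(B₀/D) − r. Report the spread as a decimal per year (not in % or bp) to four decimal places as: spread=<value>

d₁ = [ln(V₀/D) + (r + σ²/2)T] / (σ√T)
   = [ln(581.1999/384.5194) + (0.0190 + 0.5·0.5487²)·6.4732] / (0.5487·√6.4732)
   = [0.413101 + 1.097439] / 1.396029 = 1.082026
d₂ = d₁ − σ√T = 1.082026 − 1.396029 = -0.314003
N(d₁) = 0.860380,  N(d₂) = 0.376759,  e^(−rT) = 0.884272
E₀ = V₀·N(d₁) − D·e^(−rT)·N(d₂)
   = 581.1999·0.860380 − 384.5194·0.884272·0.376759 = 371.946903
B₀ = V₀ − E₀ = 581.1999 − 371.946903 = 209.252997
spread = −(1/T)·ln(B₀/D) − r = −(1/6.4732)·ln(209.252997/384.5194) − 0.0190 = 0.07499527

spread=0.0750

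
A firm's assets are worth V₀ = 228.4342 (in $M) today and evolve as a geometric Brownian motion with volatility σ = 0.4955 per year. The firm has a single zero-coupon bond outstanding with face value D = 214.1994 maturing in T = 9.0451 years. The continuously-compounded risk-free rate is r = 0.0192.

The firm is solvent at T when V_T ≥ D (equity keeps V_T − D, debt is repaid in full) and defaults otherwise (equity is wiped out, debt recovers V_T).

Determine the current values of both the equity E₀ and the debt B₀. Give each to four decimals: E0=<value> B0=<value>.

d₁ = [ln(V₀/D) + (r + σ²/2)T] / (σ√T)
   = [ln(228.4342/214.1994) + (0.0192 + 0.5·0.4955²)·9.0451] / (0.4955·√9.0451)
   = [0.064341 + 1.284044] / 1.490220 = 0.904822
d₂ = d₁ − σ√T = 0.904822 − 1.490220 = -0.585397
N(d₁) = 0.817220,  N(d₂) = 0.279140,  e^(−rT) = 0.840578
E₀ = V₀·N(d₁) − D·e^(−rT)·N(d₂)
   = 228.4342·0.817220 − 214.1994·0.840578·0.279140 = 136.421510
B₀ = V₀ − E₀ = 228.4342 − 136.421510 = 92.012690

E0=136.4215 B0=92.0127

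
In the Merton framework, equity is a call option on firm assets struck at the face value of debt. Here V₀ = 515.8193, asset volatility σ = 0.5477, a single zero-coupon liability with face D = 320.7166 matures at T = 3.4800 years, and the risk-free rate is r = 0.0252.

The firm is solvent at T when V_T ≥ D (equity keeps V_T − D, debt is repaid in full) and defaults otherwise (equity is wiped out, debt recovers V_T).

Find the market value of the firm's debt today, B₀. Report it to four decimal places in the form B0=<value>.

d₁ = [ln(V₀/D) + (r + σ²/2)T] / (σ√T)
   = [ln(515.8193/320.7166) + (0.0252 + 0.5·0.5477²)·3.4800] / (0.5477·√3.4800)
   = [0.475199 + 0.609653] / 1.021721 = 1.061788
d₂ = d₁ − σ√T = 1.061788 − 1.021721 = 0.040067
N(d₁) = 0.855834,  N(d₂) = 0.515980,  e^(−rT) = 0.916039
E₀ = V₀·N(d₁) − D·e^(−rT)·N(d₂)
   = 515.8193·0.855834 − 320.7166·0.916039·0.515980 = 289.866425
B₀ = V₀ − E₀ = 515.8193 − 289.866425 = 225.952875

B0=225.9529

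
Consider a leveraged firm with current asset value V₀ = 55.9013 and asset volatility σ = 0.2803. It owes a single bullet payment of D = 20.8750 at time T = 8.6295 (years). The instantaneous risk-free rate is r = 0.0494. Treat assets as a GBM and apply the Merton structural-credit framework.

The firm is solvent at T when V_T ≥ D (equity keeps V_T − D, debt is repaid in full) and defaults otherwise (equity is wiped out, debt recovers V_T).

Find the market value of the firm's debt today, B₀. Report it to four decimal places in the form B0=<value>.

B0=13.2529

d₁ = [ln(V₀/D) + (r + σ²/2)T] / (σ√T)
   = [ln(55.9013/20.8750) + (0.0494 + 0.5·0.2803²)·8.6295] / (0.2803·√8.6295)
   = [0.985035 + 0.765299] / 0.823410 = 2.125715
d₂ = d₁ − σ√T = 2.125715 − 0.823410 = 1.302306
N(d₁) = 0.983237,  N(d₂) = 0.903594,  e^(−rT) = 0.652922
E₀ = V₀·N(d₁) − D·e^(−rT)·N(d₂)
   = 55.9013·0.983237 − 20.8750·0.652922·0.903594 = 42.648437
B₀ = V₀ − E₀ = 55.9013 − 42.648437 = 13.252863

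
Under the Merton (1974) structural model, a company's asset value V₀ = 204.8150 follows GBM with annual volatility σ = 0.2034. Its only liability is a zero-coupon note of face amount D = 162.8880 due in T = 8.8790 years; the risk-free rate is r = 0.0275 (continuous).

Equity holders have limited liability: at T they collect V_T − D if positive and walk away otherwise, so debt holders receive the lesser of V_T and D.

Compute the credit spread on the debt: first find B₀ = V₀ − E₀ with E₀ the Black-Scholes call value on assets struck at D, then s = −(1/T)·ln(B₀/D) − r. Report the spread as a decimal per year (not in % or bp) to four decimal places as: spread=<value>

spread=0.0110

d₁ = [ln(V₀/D) + (r + σ²/2)T] / (σ√T)
   = [ln(204.8150/162.8880) + (0.0275 + 0.5·0.2034²)·8.8790] / (0.2034·√8.8790)
   = [0.229044 + 0.427842] / 0.606084 = 1.083819
d₂ = d₁ − σ√T = 1.083819 − 0.606084 = 0.477735
N(d₁) = 0.860778,  N(d₂) = 0.683581,  e^(−rT) = 0.783352
E₀ = V₀·N(d₁) − D·e^(−rT)·N(d₂)
   = 204.8150·0.860778 − 162.8880·0.783352·0.683581 = 89.076139
B₀ = V₀ − E₀ = 204.8150 − 89.076139 = 115.738861
spread = −(1/T)·ln(B₀/D) − r = −(1/8.8790)·ln(115.738861/162.8880) − 0.0275 = 0.01098704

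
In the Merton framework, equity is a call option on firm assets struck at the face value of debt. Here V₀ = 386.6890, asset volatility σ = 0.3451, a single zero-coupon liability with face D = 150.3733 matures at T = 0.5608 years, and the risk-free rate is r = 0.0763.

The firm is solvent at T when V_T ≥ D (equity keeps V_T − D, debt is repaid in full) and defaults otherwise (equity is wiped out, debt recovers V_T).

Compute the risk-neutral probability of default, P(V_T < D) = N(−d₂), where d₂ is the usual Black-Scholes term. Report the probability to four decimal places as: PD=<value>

d₁ = [ln(V₀/D) + (r + σ²/2)T] / (σ√T)
   = [ln(386.6890/150.3733) + (0.0763 + 0.5·0.3451²)·0.5608] / (0.3451·√0.5608)
   = [0.944500 + 0.076183] / 0.258434 = 3.949498
d₂ = d₁ − σ√T = 3.949498 − 0.258434 = 3.691064
risk-neutral PD = N(−d₂) = N(-3.691064) = 0.000112

PD=0.0001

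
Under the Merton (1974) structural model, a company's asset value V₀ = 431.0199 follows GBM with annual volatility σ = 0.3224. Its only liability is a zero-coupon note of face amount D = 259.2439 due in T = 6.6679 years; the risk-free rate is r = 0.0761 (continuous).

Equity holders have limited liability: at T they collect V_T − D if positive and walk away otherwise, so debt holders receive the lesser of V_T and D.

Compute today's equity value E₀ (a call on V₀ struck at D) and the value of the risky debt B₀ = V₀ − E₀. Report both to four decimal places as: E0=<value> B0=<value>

E0=285.9046 B0=145.1153

d₁ = [ln(V₀/D) + (r + σ²/2)T] / (σ√T)
   = [ln(431.0199/259.2439) + (0.0761 + 0.5·0.3224²)·6.6679] / (0.3224·√6.6679)
   = [0.508385 + 0.853964] / 0.832510 = 1.636435
d₂ = d₁ − σ√T = 1.636435 − 0.832510 = 0.803925
N(d₁) = 0.949126,  N(d₂) = 0.789280,  e^(−rT) = 0.602043
E₀ = V₀·N(d₁) − D·e^(−rT)·N(d₂)
   = 431.0199·0.949126 − 259.2439·0.602043·0.789280 = 285.904552
B₀ = V₀ − E₀ = 431.0199 − 285.904552 = 145.115348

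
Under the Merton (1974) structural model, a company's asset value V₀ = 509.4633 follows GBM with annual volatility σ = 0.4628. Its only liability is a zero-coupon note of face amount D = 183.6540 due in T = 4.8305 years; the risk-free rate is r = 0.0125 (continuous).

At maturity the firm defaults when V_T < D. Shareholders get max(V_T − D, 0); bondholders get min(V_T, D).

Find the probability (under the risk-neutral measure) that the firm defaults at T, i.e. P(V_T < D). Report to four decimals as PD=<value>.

d₁ = [ln(V₀/D) + (r + σ²/2)T] / (σ√T)
   = [ln(509.4633/183.6540) + (0.0125 + 0.5·0.4628²)·4.8305] / (0.4628·√4.8305)
   = [1.020304 + 0.577689] / 1.017160 = 1.571034
d₂ = d₁ − σ√T = 1.571034 − 1.017160 = 0.553873
risk-neutral PD = N(−d₂) = N(-0.553873) = 0.289833

PD=0.2898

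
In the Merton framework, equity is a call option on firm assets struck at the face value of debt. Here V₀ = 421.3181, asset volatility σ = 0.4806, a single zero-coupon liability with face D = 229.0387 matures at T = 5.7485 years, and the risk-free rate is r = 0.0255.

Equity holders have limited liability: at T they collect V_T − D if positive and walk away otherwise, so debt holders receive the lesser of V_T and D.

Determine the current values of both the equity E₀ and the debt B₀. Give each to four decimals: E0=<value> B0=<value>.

d₁ = [ln(V₀/D) + (r + σ²/2)T] / (σ√T)
   = [ln(421.3181/229.0387) + (0.0255 + 0.5·0.4806²)·5.7485] / (0.4806·√5.7485)
   = [0.609497 + 0.810471] / 1.152288 = 1.232303
d₂ = d₁ − σ√T = 1.232303 − 1.152288 = 0.080015
N(d₁) = 0.891082,  N(d₂) = 0.531887,  e^(−rT) = 0.863651
E₀ = V₀·N(d₁) − D·e^(−rT)·N(d₂)
   = 421.3181·0.891082 − 229.0387·0.863651·0.531887 = 270.216645
B₀ = V₀ − E₀ = 421.3181 − 270.216645 = 151.101455

E0=270.2166 B0=151.1015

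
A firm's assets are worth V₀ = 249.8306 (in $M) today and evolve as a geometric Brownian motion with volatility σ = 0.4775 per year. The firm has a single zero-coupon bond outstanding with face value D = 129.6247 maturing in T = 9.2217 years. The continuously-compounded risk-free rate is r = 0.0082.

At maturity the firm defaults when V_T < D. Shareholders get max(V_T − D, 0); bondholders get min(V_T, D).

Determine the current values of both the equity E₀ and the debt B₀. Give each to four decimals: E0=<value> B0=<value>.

d₁ = [ln(V₀/D) + (r + σ²/2)T] / (σ√T)
   = [ln(249.8306/129.6247) + (0.0082 + 0.5·0.4775²)·9.2217] / (0.4775·√9.2217)
   = [0.656140 + 1.126921] / 1.450036 = 1.229666
d₂ = d₁ − σ√T = 1.229666 − 1.450036 = -0.220370
N(d₁) = 0.890589,  N(d₂) = 0.412791,  e^(−rT) = 0.927170
E₀ = V₀·N(d₁) − D·e^(−rT)·N(d₂)
   = 249.8306·0.890589 − 129.6247·0.927170·0.412791 = 172.885363
B₀ = V₀ − E₀ = 249.8306 − 172.885363 = 76.945237

E0=172.8854 B0=76.9452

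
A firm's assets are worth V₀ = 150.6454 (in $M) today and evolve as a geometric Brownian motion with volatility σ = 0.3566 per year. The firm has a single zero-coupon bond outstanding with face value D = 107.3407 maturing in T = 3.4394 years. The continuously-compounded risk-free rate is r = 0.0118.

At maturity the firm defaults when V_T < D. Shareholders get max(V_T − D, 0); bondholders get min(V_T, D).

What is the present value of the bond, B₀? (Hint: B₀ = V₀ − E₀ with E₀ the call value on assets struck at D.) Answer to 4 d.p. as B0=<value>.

d₁ = [ln(V₀/D) + (r + σ²/2)T] / (σ√T)
   = [ln(150.6454/107.3407) + (0.0118 + 0.5·0.3566²)·3.4394] / (0.3566·√3.4394)
   = [0.338921 + 0.259268] / 0.661337 = 0.904515
d₂ = d₁ − σ√T = 0.904515 − 0.661337 = 0.243178
N(d₁) = 0.817139,  N(d₂) = 0.596066,  e^(−rT) = 0.960228
E₀ = V₀·N(d₁) − D·e^(−rT)·N(d₂)
   = 150.6454·0.817139 − 107.3407·0.960228·0.596066 = 61.660749
B₀ = V₀ − E₀ = 150.6454 − 61.660749 = 88.984651

B0=88.9847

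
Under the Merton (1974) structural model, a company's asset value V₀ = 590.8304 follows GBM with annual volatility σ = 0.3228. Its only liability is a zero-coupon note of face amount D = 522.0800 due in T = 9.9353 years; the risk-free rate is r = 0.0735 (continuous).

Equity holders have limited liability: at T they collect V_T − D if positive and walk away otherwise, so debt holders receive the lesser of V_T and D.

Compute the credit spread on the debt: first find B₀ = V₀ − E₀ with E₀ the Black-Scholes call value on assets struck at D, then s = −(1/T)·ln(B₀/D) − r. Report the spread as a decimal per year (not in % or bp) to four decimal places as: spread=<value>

d₁ = [ln(V₀/D) + (r + σ²/2)T] / (σ√T)
   = [ln(590.8304/522.0800) + (0.0735 + 0.5·0.3228²)·9.9353] / (0.3228·√9.9353)
   = [0.123708 + 1.247873] / 1.017476 = 1.348023
d₂ = d₁ − σ√T = 1.348023 − 1.017476 = 0.330548
N(d₁) = 0.911175,  N(d₂) = 0.629507,  e^(−rT) = 0.481791
E₀ = V₀·N(d₁) − D·e^(−rT)·N(d₂)
   = 590.8304·0.911175 − 522.0800·0.481791·0.629507 = 380.007535
B₀ = V₀ − E₀ = 590.8304 − 380.007535 = 210.822865
spread = −(1/T)·ln(B₀/D) − r = −(1/9.9353)·ln(210.822865/522.0800) − 0.0735 = 0.01777078

spread=0.0178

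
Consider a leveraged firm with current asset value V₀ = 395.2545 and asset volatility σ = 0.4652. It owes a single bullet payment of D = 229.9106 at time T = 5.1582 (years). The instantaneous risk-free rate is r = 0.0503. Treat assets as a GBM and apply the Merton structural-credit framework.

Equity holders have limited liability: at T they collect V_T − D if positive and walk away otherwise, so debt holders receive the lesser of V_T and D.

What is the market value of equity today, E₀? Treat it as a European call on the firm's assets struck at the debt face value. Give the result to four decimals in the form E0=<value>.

d₁ = [ln(V₀/D) + (r + σ²/2)T] / (σ√T)
   = [ln(395.2545/229.9106) + (0.0503 + 0.5·0.4652²)·5.1582] / (0.4652·√5.1582)
   = [0.541839 + 0.817603] / 1.056547 = 1.286684
d₂ = d₁ − σ√T = 1.286684 − 1.056547 = 0.230137
N(d₁) = 0.900898,  N(d₂) = 0.591008,  e^(−rT) = 0.771470
E₀ = V₀·N(d₁) − D·e^(−rT)·N(d₂)
   = 395.2545·0.900898 − 229.9106·0.771470·0.591008 = 251.257433

E0=251.2574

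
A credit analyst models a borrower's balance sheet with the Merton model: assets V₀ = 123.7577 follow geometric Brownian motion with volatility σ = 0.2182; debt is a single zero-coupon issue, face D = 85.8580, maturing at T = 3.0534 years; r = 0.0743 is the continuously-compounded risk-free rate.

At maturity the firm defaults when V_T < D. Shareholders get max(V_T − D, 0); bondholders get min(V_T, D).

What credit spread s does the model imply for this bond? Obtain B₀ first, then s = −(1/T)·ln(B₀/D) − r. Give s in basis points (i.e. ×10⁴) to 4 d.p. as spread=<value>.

spread=43.1785

d₁ = [ln(V₀/D) + (r + σ²/2)T] / (σ√T)
   = [ln(123.7577/85.8580) + (0.0743 + 0.5·0.2182²)·3.0534] / (0.2182·√3.0534)
   = [0.365631 + 0.299556] / 0.381282 = 1.744604
d₂ = d₁ − σ√T = 1.744604 − 0.381282 = 1.363322
N(d₁) = 0.959473,  N(d₂) = 0.913609,  e^(−rT) = 0.797026
E₀ = V₀·N(d₁) − D·e^(−rT)·N(d₂)
   = 123.7577·0.959473 − 85.8580·0.797026·0.913609 = 56.222900
B₀ = V₀ − E₀ = 123.7577 − 56.222900 = 67.534800
spread = −(1/T)·ln(B₀/D) − r = −(1/3.0534)·ln(67.534800/85.8580) − 0.0743 = 0.00431785
in basis points: 0.00431785 × 10⁴ = 43.1785 bp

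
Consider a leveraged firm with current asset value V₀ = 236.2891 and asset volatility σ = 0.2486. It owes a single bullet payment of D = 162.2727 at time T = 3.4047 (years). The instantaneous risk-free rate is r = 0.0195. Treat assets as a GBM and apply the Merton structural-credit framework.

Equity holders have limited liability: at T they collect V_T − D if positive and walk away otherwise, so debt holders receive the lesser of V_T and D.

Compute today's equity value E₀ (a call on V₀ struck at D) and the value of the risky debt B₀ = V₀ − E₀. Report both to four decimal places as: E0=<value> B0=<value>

E0=92.0637 B0=144.2254

d₁ = [ln(V₀/D) + (r + σ²/2)T] / (σ√T)
   = [ln(236.2891/162.2727) + (0.0195 + 0.5·0.2486²)·3.4047] / (0.2486·√3.4047)
   = [0.375778 + 0.171600] / 0.458712 = 1.193292
d₂ = d₁ − σ√T = 1.193292 − 0.458712 = 0.734580
N(d₁) = 0.883623,  N(d₂) = 0.768702,  e^(−rT) = 0.935764
E₀ = V₀·N(d₁) − D·e^(−rT)·N(d₂)
   = 236.2891·0.883623 − 162.2727·0.935764·0.768702 = 92.063702
B₀ = V₀ − E₀ = 236.2891 − 92.063702 = 144.225398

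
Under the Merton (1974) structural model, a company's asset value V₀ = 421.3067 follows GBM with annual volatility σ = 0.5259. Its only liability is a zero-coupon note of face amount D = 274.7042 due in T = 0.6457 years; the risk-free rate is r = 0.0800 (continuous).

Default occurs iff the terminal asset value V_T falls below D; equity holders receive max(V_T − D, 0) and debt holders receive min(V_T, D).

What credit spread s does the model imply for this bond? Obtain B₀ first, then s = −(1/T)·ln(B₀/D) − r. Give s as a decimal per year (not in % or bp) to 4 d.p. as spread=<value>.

d₁ = [ln(V₀/D) + (r + σ²/2)T] / (σ√T)
   = [ln(421.3067/274.7042) + (0.0800 + 0.5·0.5259²)·0.6457] / (0.5259·√0.6457)
   = [0.427666 + 0.140947] / 0.422589 = 1.345545
d₂ = d₁ − σ√T = 1.345545 − 0.422589 = 0.922956
N(d₁) = 0.910775,  N(d₂) = 0.821985,  e^(−rT) = 0.949655
E₀ = V₀·N(d₁) − D·e^(−rT)·N(d₂)
   = 421.3067·0.910775 − 274.7042·0.949655·0.821985 = 169.280995
B₀ = V₀ − E₀ = 421.3067 − 169.280995 = 252.025705
spread = −(1/T)·ln(B₀/D) − r = −(1/0.6457)·ln(252.025705/274.7042) − 0.0800 = 0.05344246

spread=0.0534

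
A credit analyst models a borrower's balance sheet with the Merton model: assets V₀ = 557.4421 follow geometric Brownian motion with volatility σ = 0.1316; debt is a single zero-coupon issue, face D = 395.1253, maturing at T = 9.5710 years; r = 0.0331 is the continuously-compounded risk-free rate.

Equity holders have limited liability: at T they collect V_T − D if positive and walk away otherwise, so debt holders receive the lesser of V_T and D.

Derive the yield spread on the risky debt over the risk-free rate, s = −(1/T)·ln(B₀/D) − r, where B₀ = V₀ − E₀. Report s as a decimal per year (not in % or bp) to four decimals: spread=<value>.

spread=0.0013

d₁ = [ln(V₀/D) + (r + σ²/2)T] / (σ√T)
   = [ln(557.4421/395.1253) + (0.0331 + 0.5·0.1316²)·9.5710] / (0.1316·√9.5710)
   = [0.344156 + 0.399678] / 0.407131 = 1.827012
d₂ = d₁ − σ√T = 1.827012 − 0.407131 = 1.419880
N(d₁) = 0.966151,  N(d₂) = 0.922179,  e^(−rT) = 0.728476
E₀ = V₀·N(d₁) − D·e^(−rT)·N(d₂)
   = 557.4421·0.966151 − 395.1253·0.728476·0.922179 = 273.133826
B₀ = V₀ − E₀ = 557.4421 − 273.133826 = 284.308274
spread = −(1/T)·ln(B₀/D) − r = −(1/9.5710)·ln(284.308274/395.1253) − 0.0331 = 0.00128970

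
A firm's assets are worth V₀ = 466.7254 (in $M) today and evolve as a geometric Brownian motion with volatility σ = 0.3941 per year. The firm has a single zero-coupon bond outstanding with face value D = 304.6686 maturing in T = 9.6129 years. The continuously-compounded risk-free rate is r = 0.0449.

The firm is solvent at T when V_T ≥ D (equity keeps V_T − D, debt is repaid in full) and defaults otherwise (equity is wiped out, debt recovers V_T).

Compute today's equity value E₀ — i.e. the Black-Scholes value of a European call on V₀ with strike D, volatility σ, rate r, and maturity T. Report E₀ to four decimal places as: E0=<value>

d₁ = [ln(V₀/D) + (r + σ²/2)T] / (σ√T)
   = [ln(466.7254/304.6686) + (0.0449 + 0.5·0.3941²)·9.6129] / (0.3941·√9.6129)
   = [0.426516 + 1.178132] / 1.221894 = 1.313247
d₂ = d₁ − σ√T = 1.313247 − 1.221894 = 0.091352
N(d₁) = 0.905450,  N(d₂) = 0.536394,  e^(−rT) = 0.649457
E₀ = V₀·N(d₁) − D·e^(−rT)·N(d₂)
   = 466.7254·0.905450 − 304.6686·0.649457·0.536394 = 316.460844

E0=316.4608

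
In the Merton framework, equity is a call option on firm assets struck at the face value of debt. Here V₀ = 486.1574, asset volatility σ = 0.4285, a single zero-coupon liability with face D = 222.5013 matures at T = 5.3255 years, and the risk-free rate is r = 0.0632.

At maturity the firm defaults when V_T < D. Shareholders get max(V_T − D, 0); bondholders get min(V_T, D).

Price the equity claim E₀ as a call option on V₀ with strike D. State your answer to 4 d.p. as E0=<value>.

E0=343.6134

d₁ = [ln(V₀/D) + (r + σ²/2)T] / (σ√T)
   = [ln(486.1574/222.5013) + (0.0632 + 0.5·0.4285²)·5.3255] / (0.4285·√5.3255)
   = [0.781599 + 0.825485] / 0.988851 = 1.625203
d₂ = d₁ − σ√T = 1.625203 − 0.988851 = 0.636352
N(d₁) = 0.947940,  N(d₂) = 0.737726,  e^(−rT) = 0.714215
E₀ = V₀·N(d₁) − D·e^(−rT)·N(d₂)
   = 486.1574·0.947940 − 222.5013·0.714215·0.737726 = 343.613380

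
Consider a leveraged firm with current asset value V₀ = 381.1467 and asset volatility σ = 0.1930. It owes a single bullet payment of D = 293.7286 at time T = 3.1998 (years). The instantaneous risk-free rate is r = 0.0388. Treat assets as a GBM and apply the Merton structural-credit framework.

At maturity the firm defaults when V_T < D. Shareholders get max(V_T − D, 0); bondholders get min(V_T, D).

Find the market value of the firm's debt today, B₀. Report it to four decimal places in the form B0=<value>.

d₁ = [ln(V₀/D) + (r + σ²/2)T] / (σ√T)
   = [ln(381.1467/293.7286) + (0.0388 + 0.5·0.1930²)·3.1998] / (0.1930·√3.1998)
   = [0.260528 + 0.183747] / 0.345238 = 1.286866
d₂ = d₁ − σ√T = 1.286866 − 0.345238 = 0.941627
N(d₁) = 0.900929,  N(d₂) = 0.826808,  e^(−rT) = 0.883245
E₀ = V₀·N(d₁) − D·e^(−rT)·N(d₂)
   = 381.1467·0.900929 − 293.7286·0.883245·0.826808 = 128.883743
B₀ = V₀ − E₀ = 381.1467 − 128.883743 = 252.262957

B0=252.2630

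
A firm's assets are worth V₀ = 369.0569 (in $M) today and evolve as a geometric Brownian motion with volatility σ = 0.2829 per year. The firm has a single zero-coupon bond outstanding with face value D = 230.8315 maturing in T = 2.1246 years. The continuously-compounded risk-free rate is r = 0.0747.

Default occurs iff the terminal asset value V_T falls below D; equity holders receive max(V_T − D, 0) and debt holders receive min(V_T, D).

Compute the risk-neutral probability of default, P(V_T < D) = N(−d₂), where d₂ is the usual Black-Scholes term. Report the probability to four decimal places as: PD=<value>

d₁ = [ln(V₀/D) + (r + σ²/2)T] / (σ√T)
   = [ln(369.0569/230.8315) + (0.0747 + 0.5·0.2829²)·2.1246] / (0.2829·√2.1246)
   = [0.469263 + 0.243726] / 0.412355 = 1.729065
d₂ = d₁ − σ√T = 1.729065 − 0.412355 = 1.316709
risk-neutral PD = N(−d₂) = N(-1.316709) = 0.093968

PD=0.0940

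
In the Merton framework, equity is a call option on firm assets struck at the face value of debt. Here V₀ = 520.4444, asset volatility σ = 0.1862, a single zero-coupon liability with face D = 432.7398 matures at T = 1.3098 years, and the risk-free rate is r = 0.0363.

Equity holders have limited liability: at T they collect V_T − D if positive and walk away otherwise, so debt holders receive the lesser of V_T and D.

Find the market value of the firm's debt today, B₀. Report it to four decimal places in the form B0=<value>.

B0=405.7485

d₁ = [ln(V₀/D) + (r + σ²/2)T] / (σ√T)
   = [ln(520.4444/432.7398) + (0.0363 + 0.5·0.1862²)·1.3098] / (0.1862·√1.3098)
   = [0.184546 + 0.070251] / 0.213099 = 1.195676
d₂ = d₁ − σ√T = 1.195676 − 0.213099 = 0.982577
N(d₁) = 0.884089,  N(d₂) = 0.837092,  e^(−rT) = 0.953567
E₀ = V₀·N(d₁) − D·e^(−rT)·N(d₂)
   = 520.4444·0.884089 − 432.7398·0.953567·0.837092 = 114.695931
B₀ = V₀ − E₀ = 520.4444 − 114.695931 = 405.748469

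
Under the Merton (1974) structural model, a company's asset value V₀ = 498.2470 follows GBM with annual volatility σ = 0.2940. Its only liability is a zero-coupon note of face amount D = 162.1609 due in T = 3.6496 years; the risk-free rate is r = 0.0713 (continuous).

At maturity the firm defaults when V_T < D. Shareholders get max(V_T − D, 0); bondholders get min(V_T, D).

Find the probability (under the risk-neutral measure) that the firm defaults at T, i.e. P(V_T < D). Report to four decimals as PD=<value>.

PD=0.0146

d₁ = [ln(V₀/D) + (r + σ²/2)T] / (σ√T)
   = [ln(498.2470/162.1609) + (0.0713 + 0.5·0.2940²)·3.6496] / (0.2940·√3.6496)
   = [1.122507 + 0.417945] / 0.561655 = 2.742699
d₂ = d₁ − σ√T = 2.742699 − 0.561655 = 2.181044
risk-neutral PD = N(−d₂) = N(-2.181044) = 0.014590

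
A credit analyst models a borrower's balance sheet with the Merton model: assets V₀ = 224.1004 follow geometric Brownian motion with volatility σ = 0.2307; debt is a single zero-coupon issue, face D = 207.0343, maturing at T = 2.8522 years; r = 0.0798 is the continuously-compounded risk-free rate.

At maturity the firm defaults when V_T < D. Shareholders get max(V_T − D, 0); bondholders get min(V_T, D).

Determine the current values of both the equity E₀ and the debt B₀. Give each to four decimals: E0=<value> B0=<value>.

E0=68.3119 B0=155.7885

d₁ = [ln(V₀/D) + (r + σ²/2)T] / (σ√T)
   = [ln(224.1004/207.0343) + (0.0798 + 0.5·0.2307²)·2.8522] / (0.2307·√2.8522)
   = [0.079210 + 0.303506] / 0.389617 = 0.982288
d₂ = d₁ − σ√T = 0.982288 − 0.389617 = 0.592671
N(d₁) = 0.837021,  N(d₂) = 0.723299,  e^(−rT) = 0.796438
E₀ = V₀·N(d₁) − D·e^(−rT)·N(d₂)
   = 224.1004·0.837021 − 207.0343·0.796438·0.723299 = 68.311862
B₀ = V₀ − E₀ = 224.1004 − 68.311862 = 155.788538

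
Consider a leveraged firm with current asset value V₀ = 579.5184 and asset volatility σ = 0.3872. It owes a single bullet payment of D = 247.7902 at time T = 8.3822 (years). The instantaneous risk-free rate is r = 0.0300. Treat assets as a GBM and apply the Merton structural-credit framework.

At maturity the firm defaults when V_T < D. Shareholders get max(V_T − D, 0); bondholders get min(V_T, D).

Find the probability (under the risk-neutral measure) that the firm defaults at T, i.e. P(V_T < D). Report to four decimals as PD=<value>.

d₁ = [ln(V₀/D) + (r + σ²/2)T] / (σ√T)
   = [ln(579.5184/247.7902) + (0.0300 + 0.5·0.3872²)·8.3822] / (0.3872·√8.3822)
   = [0.849615 + 0.879812] / 1.121023 = 1.542723
d₂ = d₁ − σ√T = 1.542723 − 1.121023 = 0.421700
risk-neutral PD = N(−d₂) = N(-0.421700) = 0.336622

PD=0.3366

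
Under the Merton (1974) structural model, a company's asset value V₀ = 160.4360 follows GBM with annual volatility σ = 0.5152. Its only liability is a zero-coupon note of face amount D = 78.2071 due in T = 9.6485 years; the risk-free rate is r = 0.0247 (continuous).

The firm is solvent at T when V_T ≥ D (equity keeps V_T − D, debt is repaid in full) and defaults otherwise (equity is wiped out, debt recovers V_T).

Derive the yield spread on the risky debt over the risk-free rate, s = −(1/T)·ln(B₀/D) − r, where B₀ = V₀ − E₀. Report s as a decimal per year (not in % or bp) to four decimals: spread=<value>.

spread=0.0477

d₁ = [ln(V₀/D) + (r + σ²/2)T] / (σ√T)
   = [ln(160.4360/78.2071) + (0.0247 + 0.5·0.5152²)·9.6485] / (0.5152·√9.6485)
   = [0.718535 + 1.518824] / 1.600316 = 1.398073
d₂ = d₁ − σ√T = 1.398073 − 1.600316 = -0.202243
N(d₁) = 0.918954,  N(d₂) = 0.419863,  e^(−rT) = 0.787952
E₀ = V₀·N(d₁) − D·e^(−rT)·N(d₂)
   = 160.4360·0.918954 − 78.2071·0.787952·0.419863 = 121.559943
B₀ = V₀ − E₀ = 160.4360 − 121.559943 = 38.876057
spread = −(1/T)·ln(B₀/D) − r = −(1/9.6485)·ln(38.876057/78.2071) − 0.0247 = 0.04774462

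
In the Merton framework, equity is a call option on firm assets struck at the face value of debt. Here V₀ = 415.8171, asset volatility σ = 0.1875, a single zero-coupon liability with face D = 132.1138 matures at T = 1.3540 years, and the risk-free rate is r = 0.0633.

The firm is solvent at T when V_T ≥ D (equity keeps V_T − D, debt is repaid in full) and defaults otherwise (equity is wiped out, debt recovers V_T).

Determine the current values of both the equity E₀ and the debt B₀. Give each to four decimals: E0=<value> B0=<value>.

d₁ = [ln(V₀/D) + (r + σ²/2)T] / (σ√T)
   = [ln(415.8171/132.1138) + (0.0633 + 0.5·0.1875²)·1.3540] / (0.1875·√1.3540)
   = [1.146582 + 0.109509] / 0.218178 = 5.757188
d₂ = d₁ − σ√T = 5.757188 − 0.218178 = 5.539010
N(d₁) = 1.000000,  N(d₂) = 1.000000,  e^(−rT) = 0.917862
E₀ = V₀·N(d₁) − D·e^(−rT)·N(d₂)
   = 415.8171·1.000000 − 132.1138·0.917862·1.000000 = 294.554860
B₀ = V₀ − E₀ = 415.8171 − 294.554860 = 121.262240

E0=294.5549 B0=121.2622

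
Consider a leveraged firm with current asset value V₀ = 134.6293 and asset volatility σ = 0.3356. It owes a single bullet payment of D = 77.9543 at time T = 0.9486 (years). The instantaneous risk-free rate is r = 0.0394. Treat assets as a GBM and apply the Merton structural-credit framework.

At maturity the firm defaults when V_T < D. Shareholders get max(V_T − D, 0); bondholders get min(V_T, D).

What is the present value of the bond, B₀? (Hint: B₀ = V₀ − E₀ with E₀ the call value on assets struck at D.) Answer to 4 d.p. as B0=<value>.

B0=74.6135

d₁ = [ln(V₀/D) + (r + σ²/2)T] / (σ√T)
   = [ln(134.6293/77.9543) + (0.0394 + 0.5·0.3356²)·0.9486] / (0.3356·√0.9486)
   = [0.546402 + 0.090794] / 0.326861 = 1.949439
d₂ = d₁ − σ√T = 1.949439 − 0.326861 = 1.622578
N(d₁) = 0.974379,  N(d₂) = 0.947660,  e^(−rT) = 0.963315
E₀ = V₀·N(d₁) − D·e^(−rT)·N(d₂)
   = 134.6293·0.974379 − 77.9543·0.963315·0.947660 = 60.015787
B₀ = V₀ − E₀ = 134.6293 − 60.015787 = 74.613513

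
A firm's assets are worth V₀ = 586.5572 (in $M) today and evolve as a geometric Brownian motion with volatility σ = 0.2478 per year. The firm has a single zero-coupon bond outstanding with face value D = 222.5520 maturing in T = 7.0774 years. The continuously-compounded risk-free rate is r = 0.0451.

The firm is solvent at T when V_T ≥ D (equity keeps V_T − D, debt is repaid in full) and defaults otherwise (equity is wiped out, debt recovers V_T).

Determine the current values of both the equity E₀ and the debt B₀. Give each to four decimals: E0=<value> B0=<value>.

E0=426.6868 B0=159.8704

d₁ = [ln(V₀/D) + (r + σ²/2)T] / (σ√T)
   = [ln(586.5572/222.5520) + (0.0451 + 0.5·0.2478²)·7.0774] / (0.2478·√7.0774)
   = [0.969109 + 0.536484] / 0.659232 = 2.283860
d₂ = d₁ − σ√T = 2.283860 − 0.659232 = 1.624629
N(d₁) = 0.988810,  N(d₂) = 0.947879,  e^(−rT) = 0.726737
E₀ = V₀·N(d₁) − D·e^(−rT)·N(d₂)
   = 586.5572·0.988810 − 222.5520·0.726737·0.947879 = 426.686807
B₀ = V₀ − E₀ = 586.5572 − 426.686807 = 159.870393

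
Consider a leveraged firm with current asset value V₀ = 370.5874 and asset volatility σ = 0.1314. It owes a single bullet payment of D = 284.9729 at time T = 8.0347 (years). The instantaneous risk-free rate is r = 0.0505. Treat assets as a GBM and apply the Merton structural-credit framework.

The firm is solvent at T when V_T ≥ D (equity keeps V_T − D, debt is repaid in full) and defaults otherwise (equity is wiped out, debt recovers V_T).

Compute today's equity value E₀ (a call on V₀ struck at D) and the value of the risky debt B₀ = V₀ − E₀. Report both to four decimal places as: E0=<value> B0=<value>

d₁ = [ln(V₀/D) + (r + σ²/2)T] / (σ√T)
   = [ln(370.5874/284.9729) + (0.0505 + 0.5·0.1314²)·8.0347] / (0.1314·√8.0347)
   = [0.262695 + 0.475116] / 0.372460 = 1.980911
d₂ = d₁ − σ√T = 1.980911 − 0.372460 = 1.608450
N(d₁) = 0.976199,  N(d₂) = 0.946132,  e^(−rT) = 0.666475
E₀ = V₀·N(d₁) − D·e^(−rT)·N(d₂)
   = 370.5874·0.976199 − 284.9729·0.666475·0.946132 = 182.070876
B₀ = V₀ − E₀ = 370.5874 − 182.070876 = 188.516524

E0=182.0709 B0=188.5165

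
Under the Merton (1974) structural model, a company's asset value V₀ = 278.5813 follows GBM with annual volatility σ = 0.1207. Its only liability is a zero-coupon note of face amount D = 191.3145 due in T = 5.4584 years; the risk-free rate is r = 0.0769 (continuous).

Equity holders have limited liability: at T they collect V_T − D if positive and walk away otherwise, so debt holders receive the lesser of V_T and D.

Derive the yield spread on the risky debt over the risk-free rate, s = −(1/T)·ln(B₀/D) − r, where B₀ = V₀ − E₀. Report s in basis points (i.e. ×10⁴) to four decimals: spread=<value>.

d₁ = [ln(V₀/D) + (r + σ²/2)T] / (σ√T)
   = [ln(278.5813/191.3145) + (0.0769 + 0.5·0.1207²)·5.4584] / (0.1207·√5.4584)
   = [0.375791 + 0.459511] / 0.281994 = 2.962128
d₂ = d₁ − σ√T = 2.962128 − 0.281994 = 2.680134
N(d₁) = 0.998472,  N(d₂) = 0.996320,  e^(−rT) = 0.657210
E₀ = V₀·N(d₁) − D·e^(−rT)·N(d₂)
   = 278.5813·0.998472 − 191.3145·0.657210·0.996320 = 152.884500
B₀ = V₀ − E₀ = 278.5813 − 152.884500 = 125.696800
spread = −(1/T)·ln(B₀/D) − r = −(1/5.4584)·ln(125.696800/191.3145) − 0.0769 = 0.00005406
in basis points: 0.00005406 × 10⁴ = 0.5406 bp

spread=0.5406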